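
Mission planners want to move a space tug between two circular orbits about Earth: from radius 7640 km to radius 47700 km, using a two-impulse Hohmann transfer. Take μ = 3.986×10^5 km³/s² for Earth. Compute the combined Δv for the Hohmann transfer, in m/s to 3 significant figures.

Δv = 3630 m/s

Transfer-ellipse semi-major axis a_t = (r₁ + r₂)/2 = (7640 + 47700)/2 = 27670 km.
At r₁ the circular-orbit speed is v₁ = √(μ/r₁) = 7.2231 km/s.
Transfer-orbit speed at r₁ (vis-viva): v_p = √[μ(2/r₁ − 1/a_t)] = 9.4837 km/s.
First burn Δv₁ = |v_p − v₁| = 2.2606 km/s.
At r₂, v₂ = √(μ/r₂) = 2.89074 km/s.
Transfer-orbit speed at r₂: v_a = √[μ(2/r₂ − 1/a_t)] = 1.51898 km/s.
Second burn Δv₂ = |v₂ − v_a| = 1.3718 km/s.
Δv = Δv₁ + Δv₂ = 2.2606 + 1.3718 = 3.632 km/s.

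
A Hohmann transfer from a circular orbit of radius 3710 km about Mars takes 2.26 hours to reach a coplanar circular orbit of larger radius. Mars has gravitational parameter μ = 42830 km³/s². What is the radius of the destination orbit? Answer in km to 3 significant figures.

Transfer time t = 2.26 hours = 8136 s, and t = π√(a_t³/μ).
So a_t = (μ t²/π²)^(1/3) = (42830 × (8136)² / π²)^(1/3) = 6598.2 km.
Since a_t = (r₁ + r₂)/2, r₂ = 2a_t − r₁ = 2×6598.2 − 3710 = 9486.4 km.

r₂ = 9490 km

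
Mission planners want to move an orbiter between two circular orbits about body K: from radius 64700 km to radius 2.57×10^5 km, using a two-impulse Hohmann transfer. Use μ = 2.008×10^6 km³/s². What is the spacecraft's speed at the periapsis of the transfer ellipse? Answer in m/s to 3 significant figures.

v = 7040 m/s

Semi-major axis of the transfer orbit: a_t = (64700 + 2.570×10^5)/2 = 1.6085×10^5 km.
At periapsis, r = 64700 km.
Applying v² = μ(2/r − 1/a_t): v = 7.042 km/s.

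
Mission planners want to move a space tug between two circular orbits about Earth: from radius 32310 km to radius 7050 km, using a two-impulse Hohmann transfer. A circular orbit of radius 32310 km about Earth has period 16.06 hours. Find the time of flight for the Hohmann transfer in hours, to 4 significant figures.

t = 3.817 hours

From Kepler's third law T² = 4π²r³/μ at r = 32310 km, T = 16.06 hours = 16.06 × 3600 s = 57816 s: μ = 4π²r³/T² = 3.98359×10^5 km³/s².
The Hohmann ellipse has a_t = (r₁ + r₂)/2 = 19680 km.
Transfer time t = π√(a_t³/μ) = π√((19680)³ / 3.98359×10^5) = 13740 s.
Converting: 13740 s ÷ 3600 s/hour = 3.817 hours.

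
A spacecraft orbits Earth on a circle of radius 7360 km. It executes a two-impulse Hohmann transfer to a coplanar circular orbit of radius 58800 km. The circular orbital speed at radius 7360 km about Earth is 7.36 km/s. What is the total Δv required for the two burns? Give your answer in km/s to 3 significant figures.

From the circular-orbit relation v² = μ/r at r = 7360 km: μ = v²r = (7.36)² × 7360 = 3.98688×10^5 km³/s².
Semi-major axis of the transfer orbit: a_t = (7360 + 58800)/2 = 33080 km.
At r₁ the circular-orbit speed is v₁ = √(μ/r₁) = 7.3600 km/s.
On the transfer ellipse at r₁, v² = μ(2/r − 1/a) gives v_p = √[μ(2/r₁ − 1/a_t)] = 9.8126 km/s.
First burn Δv₁ = |v_p − v₁| = 2.4526 km/s.
Circular speed at r₂: v₂ = √(μ/r₂) = 2.6039 km/s.
Transfer-orbit speed at r₂: v_a = √[μ(2/r₂ − 1/a_t)] = 1.2282 km/s.
Second burn Δv₂ = |v₂ − v_a| = 1.3757 km/s.
Total Δv = Δv₁ + Δv₂ = 3.828 km/s.

Δv = 3.83 km/s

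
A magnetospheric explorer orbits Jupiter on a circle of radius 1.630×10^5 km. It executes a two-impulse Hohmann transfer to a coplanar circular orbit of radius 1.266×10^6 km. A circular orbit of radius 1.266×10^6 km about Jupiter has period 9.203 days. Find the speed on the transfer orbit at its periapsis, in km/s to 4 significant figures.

v = 37.11 km/s

From Kepler's third law T² = 4π²r³/μ at r = 1.266×10^6 km, T = 9.203 days = 9.203 × 86400 s = 7.951392×10^5 s: μ = 4π²r³/T² = 1.26699×10^8 km³/s².
Transfer-ellipse semi-major axis a_t = (r₁ + r₂)/2 = (1.630×10^5 + 1.266×10^6)/2 = 7.145×10^5 km.
At periapsis, r = 1.630×10^5 km.
From the vis-viva equation, v = √[μ(2/r − 1/a_t)] = 37.11 km/s.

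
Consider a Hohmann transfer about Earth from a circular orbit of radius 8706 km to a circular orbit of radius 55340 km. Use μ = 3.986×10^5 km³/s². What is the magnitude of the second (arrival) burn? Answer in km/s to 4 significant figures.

The Hohmann ellipse has a_t = (r₁ + r₂)/2 = 32023 km.
Circular speed at r = 55340 km: v_c = √(μ/r) = 2.6838 km/s.
Vis-viva on the transfer ellipse at r = 55340 km gives v_t = √[μ(2/r − 1/a_t)] = 1.3994 km/s.
Δv₂ = |v_t − v_c| = |1.3994 − 2.6838| = 1.284 km/s.

Δv₂ = 1.284 km/s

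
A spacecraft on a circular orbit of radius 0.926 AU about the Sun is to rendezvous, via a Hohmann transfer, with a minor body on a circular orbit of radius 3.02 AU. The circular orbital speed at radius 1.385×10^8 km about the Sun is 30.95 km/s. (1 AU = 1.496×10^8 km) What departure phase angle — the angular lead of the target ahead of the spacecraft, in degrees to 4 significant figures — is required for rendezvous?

φ = 84.95°

From the circular-orbit relation v² = μ/r at r = 1.385×10^8 km: μ = v²r = (30.95)² × 1.385×10^8 = 1.32669×10^11 km³/s².
In km: r₁ = 0.926 × 1.496×10^8 = 1.385296×10^8 km; r₂ = 3.02 × 1.496×10^8 = 4.51792×10^8 km.
Semi-major axis of the transfer orbit: a_t = (1.385296×10^8 + 4.51792×10^8)/2 = 2.951608×10^8 km.
The half-period of the transfer ellipse is t = π√(a_t³/μ) = 4.374×10^7 s.
The target's mean motion on its circular orbit is ω₂ = √(μ/r₂³) = 3.793×10^-8 rad/s.
Angle swept by the target during transfer: ω₂·t = 1.659 rad = 95.05°.
The spacecraft traverses 180° on the transfer ellipse, so the target must lead by 180° − 95.05° = 84.95°.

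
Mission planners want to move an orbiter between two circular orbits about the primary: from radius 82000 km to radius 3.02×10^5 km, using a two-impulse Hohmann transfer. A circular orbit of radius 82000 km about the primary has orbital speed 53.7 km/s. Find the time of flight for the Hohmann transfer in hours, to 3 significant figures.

From the circular-orbit relation v² = μ/r at r = 82000 km: μ = v²r = (53.7)² × 82000 = 2.36463×10^8 km³/s².
The Hohmann ellipse has a_t = (r₁ + r₂)/2 = 1.920×10^5 km.
Half the transfer-orbit period gives t = π√(a_t³/μ) = 17188 s.
Converting: 17188 s ÷ 3600 s/hour = 4.77 hours.

t = 4.77 hours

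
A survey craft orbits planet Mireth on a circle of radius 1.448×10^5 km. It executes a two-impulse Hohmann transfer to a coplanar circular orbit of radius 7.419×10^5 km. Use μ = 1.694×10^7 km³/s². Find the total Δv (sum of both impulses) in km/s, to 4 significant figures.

Δv = 5.223 km/s

Transfer-ellipse semi-major axis a_t = (r₁ + r₂)/2 = (1.448×10^5 + 7.419×10^5)/2 = 4.4335×10^5 km.
Circular speed at r₁: v₁ = √(μ/r₁) = √(1.694×10^7/1.448×10^5) = 10.8161 km/s.
Transfer-orbit speed at r₁ (vis-viva equation): v_p = √[μ(2/r₁ − 1/a_t)] = 13.9917 km/s.
First burn Δv₁ = |v_p − v₁| = 3.1756 km/s.
At r₂, v₂ = √(μ/r₂) = 4.7784 km/s.
Transfer-orbit speed at r₂: v_a = √[μ(2/r₂ − 1/a_t)] = 2.7308 km/s.
Second burn Δv₂ = |v₂ − v_a| = 2.0476 km/s.
Total Δv = Δv₁ + Δv₂ = 5.223 km/s.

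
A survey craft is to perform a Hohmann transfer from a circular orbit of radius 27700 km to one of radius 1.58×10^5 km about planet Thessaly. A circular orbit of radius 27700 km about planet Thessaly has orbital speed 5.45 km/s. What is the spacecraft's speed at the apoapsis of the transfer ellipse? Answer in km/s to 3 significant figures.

From the circular-orbit relation v² = μ/r at r = 27700 km: μ = v²r = (5.45)² × 27700 = 8.22759×10^5 km³/s².
Semi-major axis of the transfer orbit: a_t = (27700 + 1.580×10^5)/2 = 92850 km.
At apoapsis, r = 1.580×10^5 km.
Applying v² = μ(2/r − 1/a_t): v = 1.246 km/s.

v = 1.25 km/s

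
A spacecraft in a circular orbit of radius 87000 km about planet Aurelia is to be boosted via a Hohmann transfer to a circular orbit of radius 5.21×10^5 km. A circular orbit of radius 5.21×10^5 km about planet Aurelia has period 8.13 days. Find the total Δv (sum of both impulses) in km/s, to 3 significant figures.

From Kepler's third law T² = 4π²r³/μ at r = 5.21×10^5 km, T = 8.13 days = 8.13 × 86400 s = 7.02432×10^5 s: μ = 4π²r³/T² = 1.13153×10^7 km³/s².
Transfer-ellipse semi-major axis a_t = (r₁ + r₂)/2 = (87000 + 5.210×10^5)/2 = 3.040×10^5 km.
Circular speed at r₁: v₁ = √(μ/r₁) = √(1.13153×10^7/87000) = 11.4044 km/s.
Transfer-orbit speed at r₁ (vis-viva equation): v_p = √[μ(2/r₁ − 1/a_t)] = 14.9298 km/s.
First burn Δv₁ = |v_p − v₁| = 3.5254 km/s.
Circular speed at r₂: v₂ = √(μ/r₂) = 4.6603 km/s.
Transfer-orbit speed at r₂: v_a = √[μ(2/r₂ − 1/a_t)] = 2.4931 km/s.
Second burn Δv₂ = |v₂ − v_a| = 2.1672 km/s.
Total Δv = Δv₁ + Δv₂ = 5.693 km/s.

Δv = 5.69 km/s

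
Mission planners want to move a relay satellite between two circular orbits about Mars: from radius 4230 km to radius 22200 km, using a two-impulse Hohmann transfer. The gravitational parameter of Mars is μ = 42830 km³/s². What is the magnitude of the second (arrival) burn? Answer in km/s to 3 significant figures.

Δv₂ = 0.603 km/s

Semi-major axis of the transfer orbit: a_t = (4230 + 22200)/2 = 13215 km.
Circular speed at r = 22200 km: v_c = √(μ/r) = 1.38898 km/s.
Transfer-orbit speed at the same r (vis-viva, a = a_t): v_t = √[μ(2/r − 1/a_t)] = 0.785840 km/s.
Δv₂ = |v_t − v_c| = |0.785840 − 1.38898| = 0.6031 km/s.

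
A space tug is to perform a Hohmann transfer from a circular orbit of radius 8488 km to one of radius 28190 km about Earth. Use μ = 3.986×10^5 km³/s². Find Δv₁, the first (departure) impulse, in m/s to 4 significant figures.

Semi-major axis of the transfer orbit: a_t = (8488 + 28190)/2 = 18339 km.
On the circular orbit at r = 8488 km, v_c = √(μ/r) = 6.853 km/s.
Vis-viva on the transfer ellipse at r = 8488 km gives v_t = √[μ(2/r − 1/a_t)] = 8.496 km/s.
Δv₁ = |v_t − v_c| = |8.496 − 6.853| = 1.643 km/s.

Δv₁ = 1643 m/s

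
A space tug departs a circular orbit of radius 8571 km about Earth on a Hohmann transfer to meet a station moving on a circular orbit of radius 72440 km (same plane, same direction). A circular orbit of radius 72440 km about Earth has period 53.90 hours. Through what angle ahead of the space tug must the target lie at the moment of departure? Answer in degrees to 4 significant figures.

From Kepler's third law T² = 4π²r³/μ at r = 72440 km, T = 53.90 hours = 53.90 × 3600 s = 1.9404×10^5 s: μ = 4π²r³/T² = 3.98577×10^5 km³/s².
Semi-major axis of the transfer orbit: a_t = (8571 + 72440)/2 = 40505.5 km.
Transfer time t = π√(a_t³/μ) = 40566 s.
The target's mean motion on its circular orbit is ω₂ = √(μ/r₂³) = 3.2381×10^-5 rad/s.
Angle swept by the target during transfer: ω₂·t = 1.3136 rad = 75.26°.
Arrival is 180° from departure on the ellipse, so φ = 180° − 75.26° = 104.7°.

φ = 104.7°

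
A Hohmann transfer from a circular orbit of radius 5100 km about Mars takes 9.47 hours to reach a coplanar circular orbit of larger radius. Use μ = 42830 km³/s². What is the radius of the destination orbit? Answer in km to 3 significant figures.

r₂ = 29200 km

Transfer time t = 9.47 hours = 34092 s, and t = π√(a_t³/μ).
So a_t = (μ t²/π²)^(1/3) = (42830 × (34092)² / π²)^(1/3) = 17149 km.
Since a_t = (r₁ + r₂)/2, r₂ = 2a_t − r₁ = 2×17149 − 5100 = 29198 km.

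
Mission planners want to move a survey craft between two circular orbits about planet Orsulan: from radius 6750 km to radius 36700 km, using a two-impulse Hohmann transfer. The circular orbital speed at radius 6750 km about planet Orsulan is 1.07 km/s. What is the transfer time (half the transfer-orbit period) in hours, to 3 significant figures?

t = 31.8 hours

From the circular-orbit relation v² = μ/r at r = 6750 km: μ = v²r = (1.07)² × 6750 = 7728.07 km³/s².
Transfer-ellipse semi-major axis a_t = (r₁ + r₂)/2 = (6750 + 36700)/2 = 21725 km.
Transfer time t = π√(a_t³/μ) = π√((21725)³ / 7728.07) = 1.144×10^5 s.
Converting: 1.144×10^5 s ÷ 3600 s/hour = 31.8 hours.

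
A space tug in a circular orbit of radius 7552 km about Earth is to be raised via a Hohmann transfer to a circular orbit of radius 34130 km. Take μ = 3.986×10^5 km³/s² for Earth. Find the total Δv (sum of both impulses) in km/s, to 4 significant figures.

Δv = 3.392 km/s

The Hohmann ellipse has a_t = (r₁ + r₂)/2 = 20841 km.
Circular speed at r₁: v₁ = √(μ/r₁) = √(3.986×10^5/7552) = 7.265 km/s.
Transfer-orbit speed at r₁ (v² = μ(2/r − 1/a)): v_p = √[μ(2/r₁ − 1/a_t)] = 9.297 km/s.
First burn Δv₁ = |v_p − v₁| = 2.032 km/s.
Circular speed at r₂: v₂ = √(μ/r₂) = 3.417 km/s.
Transfer-orbit speed at r₂: v_a = √[μ(2/r₂ − 1/a_t)] = 2.057 km/s.
Second burn Δv₂ = |v₂ − v_a| = 1.360 km/s.
Total Δv = Δv₁ + Δv₂ = 3.392 km/s.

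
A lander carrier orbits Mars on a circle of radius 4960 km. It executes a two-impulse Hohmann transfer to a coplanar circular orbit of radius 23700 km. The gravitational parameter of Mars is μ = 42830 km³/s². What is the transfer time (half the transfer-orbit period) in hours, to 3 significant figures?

Semi-major axis of the transfer orbit: a_t = (4960 + 23700)/2 = 14330 km.
Half the transfer-orbit period gives t = π√(a_t³/μ) = 26040 s.
Converting: 26040 s ÷ 3600 s/hour = 7.23 hours.

t = 7.23 hours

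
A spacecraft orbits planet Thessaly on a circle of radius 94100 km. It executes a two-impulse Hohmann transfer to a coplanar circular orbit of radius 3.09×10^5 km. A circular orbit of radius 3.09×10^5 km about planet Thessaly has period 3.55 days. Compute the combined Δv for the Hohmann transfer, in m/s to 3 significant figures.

Δv = 4740 m/s

From Kepler's third law T² = 4π²r³/μ at r = 3.09×10^5 km, T = 3.55 days = 3.55 × 86400 s = 3.0672×10^5 s: μ = 4π²r³/T² = 1.23809×10^7 km³/s².
The Hohmann ellipse has a_t = (r₁ + r₂)/2 = 2.0155×10^5 km.
At r₁ the circular-orbit speed is v₁ = √(μ/r₁) = 11.4705 km/s.
On the transfer ellipse at r₁, v² = μ(2/r − 1/a) gives v_p = √[μ(2/r₁ − 1/a_t)] = 14.2026 km/s.
First burn Δv₁ = |v_p − v₁| = 2.732 km/s.
Circular speed at r₂: v₂ = √(μ/r₂) = 6.330 km/s.
Transfer-orbit speed at r₂: v_a = √[μ(2/r₂ − 1/a_t)] = 4.325 km/s.
Second burn Δv₂ = |v₂ − v_a| = 2.005 km/s.
Total Δv = Δv₁ + Δv₂ = 4.737 km/s.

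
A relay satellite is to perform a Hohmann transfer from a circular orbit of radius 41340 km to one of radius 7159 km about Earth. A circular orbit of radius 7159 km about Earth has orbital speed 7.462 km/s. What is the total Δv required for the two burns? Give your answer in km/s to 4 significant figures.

Δv = 3.699 km/s

From the circular-orbit relation v² = μ/r at r = 7159 km: μ = v²r = (7.462)² × 7159 = 3.98623×10^5 km³/s².
Semi-major axis of the transfer orbit: a_t = (41340 + 7159)/2 = 24249.5 km.
At r₁ the circular-orbit speed is v₁ = √(μ/r₁) = 3.105 km/s.
Transfer-orbit speed at r₁ (vis-viva): v_a = √[μ(2/r₁ − 1/a_t)] = 1.687 km/s.
First burn Δv₁ = |v_a − v₁| = 1.418 km/s.
At r₂, v₂ = √(μ/r₂) = 7.462 km/s.
Transfer-orbit speed at r₂: v_p = √[μ(2/r₂ − 1/a_t)] = 9.743 km/s.
Second burn Δv₂ = |v₂ − v_p| = 2.281 km/s.
Total Δv = Δv₁ + Δv₂ = 3.699 km/s.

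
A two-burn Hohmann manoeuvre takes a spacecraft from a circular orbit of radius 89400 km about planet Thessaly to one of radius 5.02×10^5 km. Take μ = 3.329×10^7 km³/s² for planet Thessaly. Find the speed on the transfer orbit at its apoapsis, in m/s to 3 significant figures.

Transfer-ellipse semi-major axis a_t = (r₁ + r₂)/2 = (89400 + 5.020×10^5)/2 = 2.957×10^5 km.
At apoapsis, r = 5.020×10^5 km.
From the vis-viva equation, v = √[μ(2/r − 1/a_t)] = 4.478 km/s.

v = 4480 m/s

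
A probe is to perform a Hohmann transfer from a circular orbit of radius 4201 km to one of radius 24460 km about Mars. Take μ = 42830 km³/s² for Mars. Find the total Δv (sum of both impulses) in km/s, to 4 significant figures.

Δv = 1.585 km/s

The Hohmann ellipse has a_t = (r₁ + r₂)/2 = 14330.5 km.
At r₁ the circular-orbit speed is v₁ = √(μ/r₁) = 3.1930 km/s.
On the transfer ellipse at r₁, vis-viva gives v_p = √[μ(2/r₁ − 1/a_t)] = 4.1715 km/s.
First burn Δv₁ = |v_p − v₁| = 0.9785 km/s.
At r₂, v₂ = √(μ/r₂) = 1.3233 km/s.
Transfer-orbit speed at r₂: v_a = √[μ(2/r₂ − 1/a_t)] = 0.71646 km/s.
Second burn Δv₂ = |v₂ − v_a| = 0.6068 km/s.
Total Δv = Δv₁ + Δv₂ = 1.585 km/s.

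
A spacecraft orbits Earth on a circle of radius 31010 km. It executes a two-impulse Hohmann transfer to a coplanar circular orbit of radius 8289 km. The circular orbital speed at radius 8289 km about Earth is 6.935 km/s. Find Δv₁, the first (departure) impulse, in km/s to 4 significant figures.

From the circular-orbit relation v² = μ/r at r = 8289 km: μ = v²r = (6.935)² × 8289 = 3.98653×10^5 km³/s².
Transfer-ellipse semi-major axis a_t = (r₁ + r₂)/2 = (31010 + 8289)/2 = 19649.5 km.
Circular speed at r = 31010 km: v_c = √(μ/r) = 3.5855 km/s.
Vis-viva on the transfer ellipse at r = 31010 km gives v_t = √[μ(2/r − 1/a_t)] = 2.3287 km/s.
Δv₁ = |v_t − v_c| = |2.3287 − 3.5855| = 1.257 km/s.

Δv₁ = 1.257 km/s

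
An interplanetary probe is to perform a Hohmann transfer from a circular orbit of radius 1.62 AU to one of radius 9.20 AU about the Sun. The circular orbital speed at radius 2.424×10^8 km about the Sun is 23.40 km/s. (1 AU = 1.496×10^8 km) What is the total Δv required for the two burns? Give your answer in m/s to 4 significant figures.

Δv = 11560 m/s

From the circular-orbit relation v² = μ/r at r = 2.424×10^8 km: μ = v²r = (23.40)² × 2.424×10^8 = 1.32729×10^11 km³/s².
In km: r₁ = 1.62 × 1.496×10^8 = 2.42352×10^8 km; r₂ = 9.20 × 1.496×10^8 = 1.37632×10^9 km.
Transfer-ellipse semi-major axis a_t = (r₁ + r₂)/2 = (2.42352×10^8 + 1.37632×10^9)/2 = 8.09336×10^8 km.
At r₁ the circular-orbit speed is v₁ = √(μ/r₁) = 23.402 km/s.
On the transfer ellipse at r₁, v² = μ(2/r − 1/a) gives v_p = √[μ(2/r₁ − 1/a_t)] = 30.518 km/s.
First burn Δv₁ = |v_p − v₁| = 7.116 km/s.
Circular speed at r₂: v₂ = √(μ/r₂) = 9.820 km/s.
Transfer-orbit speed at r₂: v_a = √[μ(2/r₂ − 1/a_t)] = 5.374 km/s.
Second burn Δv₂ = |v₂ − v_a| = 4.446 km/s.
Total Δv = Δv₁ + Δv₂ = 11.56 km/s.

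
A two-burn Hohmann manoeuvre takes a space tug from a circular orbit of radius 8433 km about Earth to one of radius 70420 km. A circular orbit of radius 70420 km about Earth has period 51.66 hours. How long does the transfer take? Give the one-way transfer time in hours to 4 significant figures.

From Kepler's third law T² = 4π²r³/μ at r = 70420 km, T = 51.66 hours = 51.66 × 3600 s = 1.85976×10^5 s: μ = 4π²r³/T² = 3.98597×10^5 km³/s².
The Hohmann ellipse has a_t = (r₁ + r₂)/2 = 39426.5 km.
Half the transfer-orbit period gives t = π√(a_t³/μ) = 38960 s.
Converting: 38960 s ÷ 3600 s/hour = 10.82 hours.

t = 10.82 hours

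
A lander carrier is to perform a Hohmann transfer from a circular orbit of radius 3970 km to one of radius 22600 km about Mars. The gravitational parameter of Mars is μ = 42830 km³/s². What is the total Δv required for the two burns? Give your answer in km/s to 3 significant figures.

Δv = 1.62 km/s

Transfer-ellipse semi-major axis a_t = (r₁ + r₂)/2 = (3970 + 22600)/2 = 13285 km.
Circular speed at r₁: v₁ = √(μ/r₁) = √(42830/3970) = 3.28457 km/s.
Transfer-orbit speed at r₁ (vis-viva): v_p = √[μ(2/r₁ − 1/a_t)] = 4.28403 km/s.
First burn Δv₁ = |v_p − v₁| = 0.9995 km/s.
At r₂, v₂ = √(μ/r₂) = 1.37664 km/s.
Transfer-orbit speed at r₂: v_a = √[μ(2/r₂ − 1/a_t)] = 0.752548 km/s.
Second burn Δv₂ = |v₂ − v_a| = 0.6241 km/s.
Δv = Δv₁ + Δv₂ = 0.9995 + 0.6241 = 1.624 km/s.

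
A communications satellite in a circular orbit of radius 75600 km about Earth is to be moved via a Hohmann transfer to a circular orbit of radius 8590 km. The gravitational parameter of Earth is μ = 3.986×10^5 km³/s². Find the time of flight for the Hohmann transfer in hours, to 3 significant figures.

t = 11.9 hours

The Hohmann ellipse has a_t = (r₁ + r₂)/2 = 42095 km.
Transfer time t = π√(a_t³/μ) = π√((42095)³ / 3.986×10^5) = 42980 s.
Converting: 42980 s ÷ 3600 s/hour = 11.9 hours.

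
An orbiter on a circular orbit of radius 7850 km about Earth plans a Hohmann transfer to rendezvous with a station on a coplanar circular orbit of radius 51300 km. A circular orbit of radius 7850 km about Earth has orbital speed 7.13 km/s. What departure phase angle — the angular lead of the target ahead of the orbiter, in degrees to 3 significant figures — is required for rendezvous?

φ = 101°

From the circular-orbit relation v² = μ/r at r = 7850 km: μ = v²r = (7.13)² × 7850 = 3.99070×10^5 km³/s².
Transfer-ellipse semi-major axis a_t = (r₁ + r₂)/2 = (7850 + 51300)/2 = 29575 km.
The half-period of the transfer ellipse is t = π√(a_t³/μ) = 25294 s.
Target angular speed ω₂ = √(μ/r₂³) = 5.4369×10^-5 rad/s.
Angle swept by the target during transfer: ω₂·t = 1.3752 rad = 78.79°.
Arrival is 180° from departure on the ellipse, so φ = 180° − 78.79° = 101°.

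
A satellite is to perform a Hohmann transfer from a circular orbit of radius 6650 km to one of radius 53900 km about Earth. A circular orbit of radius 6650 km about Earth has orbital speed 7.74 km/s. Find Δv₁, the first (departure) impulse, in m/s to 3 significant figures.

From the circular-orbit relation v² = μ/r at r = 6650 km: μ = v²r = (7.74)² × 6650 = 3.98386×10^5 km³/s².
Transfer-ellipse semi-major axis a_t = (r₁ + r₂)/2 = (6650 + 53900)/2 = 30275 km.
Circular speed at r = 6650 km: v_c = √(μ/r) = 7.7400 km/s.
Vis-viva on the transfer ellipse at r = 6650 km gives v_t = √[μ(2/r − 1/a_t)] = 10.327 km/s.
Δv₁ = |v_t − v_c| = |10.327 − 7.7400| = 2.587 km/s.

Δv₁ = 2590 m/s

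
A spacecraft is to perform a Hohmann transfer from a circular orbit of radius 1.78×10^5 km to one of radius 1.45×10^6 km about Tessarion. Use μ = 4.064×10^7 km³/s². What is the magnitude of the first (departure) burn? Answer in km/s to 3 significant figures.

Δv₁ = 5.06 km/s

The Hohmann ellipse has a_t = (r₁ + r₂)/2 = 8.140×10^5 km.
Circular speed at r = 1.780×10^5 km: v_c = √(μ/r) = 15.110 km/s.
Transfer-orbit speed at the same r (vis-viva, a = a_t): v_t = √[μ(2/r − 1/a_t)] = 20.167 km/s.
Δv₁ = |v_t − v_c| = |20.167 − 15.110| = 5.057 km/s.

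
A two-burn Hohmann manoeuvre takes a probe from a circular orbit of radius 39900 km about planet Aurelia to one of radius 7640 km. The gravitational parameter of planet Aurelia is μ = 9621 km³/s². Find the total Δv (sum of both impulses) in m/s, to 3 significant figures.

Δv = 544 m/s

The Hohmann ellipse has a_t = (r₁ + r₂)/2 = 23770 km.
At r₁ the circular-orbit speed is v₁ = √(μ/r₁) = 0.49105 km/s.
Transfer-orbit speed at r₁ (vis-viva): v_a = √[μ(2/r₁ − 1/a_t)] = 0.27839 km/s.
First burn Δv₁ = |v_a − v₁| = 0.2127 km/s.
At r₂, v₂ = √(μ/r₂) = 1.1222 km/s.
Transfer-orbit speed at r₂: v_p = √[μ(2/r₂ − 1/a_t)] = 1.4539 km/s.
Second burn Δv₂ = |v₂ − v_p| = 0.3317 km/s.
Total Δv = Δv₁ + Δv₂ = 0.5444 km/s.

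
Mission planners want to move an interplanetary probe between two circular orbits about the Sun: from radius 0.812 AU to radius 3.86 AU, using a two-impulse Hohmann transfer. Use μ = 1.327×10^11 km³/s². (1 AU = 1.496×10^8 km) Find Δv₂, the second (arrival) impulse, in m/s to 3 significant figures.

Δv₂ = 6220 m/s

In km: r₁ = 0.812 × 1.496×10^8 = 1.214752×10^8 km; r₂ = 3.86 × 1.496×10^8 = 5.77456×10^8 km.
Semi-major axis of the transfer orbit: a_t = (1.214752×10^8 + 5.77456×10^8)/2 = 3.494656×10^8 km.
Circular speed at r = 5.77456×10^8 km: v_c = √(μ/r) = 15.16 km/s.
Transfer-orbit speed at the same r (vis-viva, a = a_t): v_t = √[μ(2/r − 1/a_t)] = 8.938 km/s.
Δv₂ = |v_t − v_c| = |8.938 − 15.16| = 6.222 km/s.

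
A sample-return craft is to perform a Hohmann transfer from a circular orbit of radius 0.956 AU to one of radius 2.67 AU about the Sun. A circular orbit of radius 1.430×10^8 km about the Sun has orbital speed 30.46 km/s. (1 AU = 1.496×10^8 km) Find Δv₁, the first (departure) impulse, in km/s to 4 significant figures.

Δv₁ = 6.504 km/s

From the circular-orbit relation v² = μ/r at r = 1.430×10^8 km: μ = v²r = (30.46)² × 1.430×10^8 = 1.32677×10^11 km³/s².
In km: r₁ = 0.956 × 1.496×10^8 = 1.430176×10^8 km; r₂ = 2.67 × 1.496×10^8 = 3.99432×10^8 km.
Semi-major axis of the transfer orbit: a_t = (1.430176×10^8 + 3.99432×10^8)/2 = 2.712248×10^8 km.
On the circular orbit at r = 1.430176×10^8 km, v_c = √(μ/r) = 30.458 km/s.
Transfer-orbit speed at the same r (vis-viva, a = a_t): v_t = √[μ(2/r − 1/a_t)] = 36.962 km/s.
Δv₁ = |v_t − v_c| = |36.962 − 30.458| = 6.504 km/s.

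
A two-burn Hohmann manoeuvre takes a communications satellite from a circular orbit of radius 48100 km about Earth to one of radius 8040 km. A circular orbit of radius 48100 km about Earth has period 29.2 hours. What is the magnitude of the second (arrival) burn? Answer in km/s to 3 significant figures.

Δv₂ = 2.17 km/s

From Kepler's third law T² = 4π²r³/μ at r = 48100 km, T = 29.2 hours = 29.2 × 3600 s = 1.0512×10^5 s: μ = 4π²r³/T² = 3.97580×10^5 km³/s².
Semi-major axis of the transfer orbit: a_t = (48100 + 8040)/2 = 28070 km.
On the circular orbit at r = 8040 km, v_c = √(μ/r) = 7.032 km/s.
Transfer-orbit speed at the same r (vis-viva, a = a_t): v_t = √[μ(2/r − 1/a_t)] = 9.205 km/s.
Δv₂ = |v_t − v_c| = |9.205 − 7.032| = 2.173 km/s.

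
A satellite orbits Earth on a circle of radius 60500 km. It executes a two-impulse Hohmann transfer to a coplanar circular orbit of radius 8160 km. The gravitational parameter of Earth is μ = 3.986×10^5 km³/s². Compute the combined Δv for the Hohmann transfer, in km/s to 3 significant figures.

Semi-major axis of the transfer orbit: a_t = (60500 + 8160)/2 = 34330 km.
Circular speed at r₁: v₁ = √(μ/r₁) = √(3.986×10^5/60500) = 2.5668 km/s.
Transfer-orbit speed at r₁ (vis-viva): v_a = √[μ(2/r₁ − 1/a_t)] = 1.2514 km/s.
First burn Δv₁ = |v_a − v₁| = 1.315 km/s.
At r₂, v₂ = √(μ/r₂) = 6.989 km/s.
Transfer-orbit speed at r₂: v_p = √[μ(2/r₂ − 1/a_t)] = 9.278 km/s.
Second burn Δv₂ = |v₂ − v_p| = 2.289 km/s.
Δv = Δv₁ + Δv₂ = 1.315 + 2.289 = 3.604 km/s.

Δv = 3.60 km/s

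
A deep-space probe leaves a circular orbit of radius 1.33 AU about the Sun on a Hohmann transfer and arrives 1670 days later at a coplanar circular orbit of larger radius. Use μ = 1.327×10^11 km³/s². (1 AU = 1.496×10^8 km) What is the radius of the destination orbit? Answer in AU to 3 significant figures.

In km: r₁ = 1.33 × 1.496×10^8 = 1.98968×10^8 km.
Transfer time t = 1670 days = 1.44288×10^8 s, and t = π√(a_t³/μ).
So a_t = (μ t²/π²)^(1/3) = (1.327×10^11 × (1.44288×10^8)² / π²)^(1/3) = 6.5415×10^8 km.
Since a_t = (r₁ + r₂)/2, r₂ = 2a_t − r₁ = 2×6.5415×10^8 − 1.98968×10^8 = 1.109332×10^9 km.
In AU: r₂ = 1.109332×10^9 / 1.496×10^8 = 7.42 AU.

r₂ = 7.42 AU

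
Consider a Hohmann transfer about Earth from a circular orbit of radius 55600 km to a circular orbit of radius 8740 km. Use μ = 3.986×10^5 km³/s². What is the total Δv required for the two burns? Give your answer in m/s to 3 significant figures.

Transfer-ellipse semi-major axis a_t = (r₁ + r₂)/2 = (55600 + 8740)/2 = 32170 km.
At r₁ the circular-orbit speed is v₁ = √(μ/r₁) = 2.678 km/s.
On the transfer ellipse at r₁, v² = μ(2/r − 1/a) gives v_a = √[μ(2/r₁ − 1/a_t)] = 1.396 km/s.
First burn Δv₁ = |v_a − v₁| = 1.282 km/s.
Circular speed at r₂: v₂ = √(μ/r₂) = 6.753 km/s.
Transfer-orbit speed at r₂: v_p = √[μ(2/r₂ − 1/a_t)] = 8.878 km/s.
Second burn Δv₂ = |v₂ − v_p| = 2.125 km/s.
Δv = Δv₁ + Δv₂ = 1.282 + 2.125 = 3.407 km/s.

Δv = 3410 m/s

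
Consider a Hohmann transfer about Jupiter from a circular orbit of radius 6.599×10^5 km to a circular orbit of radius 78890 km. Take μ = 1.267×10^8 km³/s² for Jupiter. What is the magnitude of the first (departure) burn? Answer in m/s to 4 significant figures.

Semi-major axis of the transfer orbit: a_t = (6.599×10^5 + 78890)/2 = 3.69395×10^5 km.
Circular speed at r = 6.599×10^5 km: v_c = √(μ/r) = 13.8564 km/s.
Transfer-orbit speed at the same r (vis-viva, a = a_t): v_t = √[μ(2/r − 1/a_t)] = 6.40346 km/s.
Δv₁ = |v_t − v_c| = |6.40346 − 13.8564| = 7.453 km/s.

Δv₁ = 7453 m/s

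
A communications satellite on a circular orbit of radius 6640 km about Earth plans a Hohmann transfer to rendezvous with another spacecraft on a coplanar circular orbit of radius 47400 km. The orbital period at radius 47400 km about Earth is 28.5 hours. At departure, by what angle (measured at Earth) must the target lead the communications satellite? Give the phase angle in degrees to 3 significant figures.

φ = 103°

From Kepler's third law T² = 4π²r³/μ at r = 47400 km, T = 28.5 hours = 28.5 × 3600 s = 1.026×10^5 s: μ = 4π²r³/T² = 3.99393×10^5 km³/s².
The Hohmann ellipse has a_t = (r₁ + r₂)/2 = 27020 km.
Transfer time t = π√(a_t³/μ) = 22079 s.
Target angular speed ω₂ = √(μ/r₂³) = 6.1240×10^-5 rad/s.
Angle swept by the target during transfer: ω₂·t = 1.3521 rad = 77.47°.
Arrival is 180° from departure on the ellipse, so φ = 180° − 77.47° = 103°.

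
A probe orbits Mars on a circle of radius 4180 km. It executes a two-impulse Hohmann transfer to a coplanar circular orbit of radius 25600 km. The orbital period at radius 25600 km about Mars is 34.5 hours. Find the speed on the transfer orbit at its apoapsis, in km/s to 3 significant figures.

v = 0.686 km/s

From Kepler's third law T² = 4π²r³/μ at r = 25600 km, T = 34.5 hours = 34.5 × 3600 s = 1.242×10^5 s: μ = 4π²r³/T² = 42937.5 km³/s².
Semi-major axis of the transfer orbit: a_t = (4180 + 25600)/2 = 14890 km.
At apoapsis, r = 25600 km.
From the vis-viva equation, v = √[μ(2/r − 1/a_t)] = 0.6862 km/s.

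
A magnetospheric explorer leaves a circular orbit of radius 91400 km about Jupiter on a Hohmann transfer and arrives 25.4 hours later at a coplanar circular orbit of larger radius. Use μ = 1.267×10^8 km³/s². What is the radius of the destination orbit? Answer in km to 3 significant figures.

Transfer time t = 25.4 hours = 91440 s, and t = π√(a_t³/μ).
So a_t = (μ t²/π²)^(1/3) = (1.267×10^8 × (91440)² / π²)^(1/3) = 4.7524×10^5 km.
Since a_t = (r₁ + r₂)/2, r₂ = 2a_t − r₁ = 2×4.7524×10^5 − 91400 = 8.5908×10^5 km.

r₂ = 8.59×10^5 km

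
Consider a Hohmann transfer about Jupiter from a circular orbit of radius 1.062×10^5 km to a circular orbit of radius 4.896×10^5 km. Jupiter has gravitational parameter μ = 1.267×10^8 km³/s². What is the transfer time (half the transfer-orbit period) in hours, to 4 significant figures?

The Hohmann ellipse has a_t = (r₁ + r₂)/2 = 2.979×10^5 km.
Half the transfer-orbit period gives t = π√(a_t³/μ) = 45380 s.
Converting: 45380 s ÷ 3600 s/hour = 12.61 hours.

t = 12.61 hours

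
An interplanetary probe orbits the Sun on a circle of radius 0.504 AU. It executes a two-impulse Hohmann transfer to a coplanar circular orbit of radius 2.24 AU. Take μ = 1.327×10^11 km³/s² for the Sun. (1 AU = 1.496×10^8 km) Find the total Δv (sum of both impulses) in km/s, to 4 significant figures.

In km: r₁ = 0.504 × 1.496×10^8 = 7.53984×10^7 km; r₂ = 2.24 × 1.496×10^8 = 3.35104×10^8 km.
The Hohmann ellipse has a_t = (r₁ + r₂)/2 = 2.052512×10^8 km.
At r₁ the circular-orbit speed is v₁ = √(μ/r₁) = 41.95 km/s.
Transfer-orbit speed at r₁ (vis-viva equation): v_p = √[μ(2/r₁ − 1/a_t)] = 53.60 km/s.
First burn Δv₁ = |v_p − v₁| = 11.65 km/s.
Circular speed at r₂: v₂ = √(μ/r₂) = 19.900 km/s.
Transfer-orbit speed at r₂: v_a = √[μ(2/r₂ − 1/a_t)] = 12.061 km/s.
Second burn Δv₂ = |v₂ − v_a| = 7.839 km/s.
Total Δv = Δv₁ + Δv₂ = 19.49 km/s.

Δv = 19.49 km/s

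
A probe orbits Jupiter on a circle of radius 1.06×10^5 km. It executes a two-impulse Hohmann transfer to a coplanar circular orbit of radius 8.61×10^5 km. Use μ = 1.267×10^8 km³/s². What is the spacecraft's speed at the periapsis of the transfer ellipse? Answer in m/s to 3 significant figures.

Transfer-ellipse semi-major axis a_t = (r₁ + r₂)/2 = (1.060×10^5 + 8.610×10^5)/2 = 4.835×10^5 km.
The periapsis of the transfer ellipse is at r = 1.060×10^5 km.
Vis-viva: v = √[μ(2/r − 1/a_t)] = √[1.267×10^8 × (2/1.060×10^5 − 1/4.835×10^5)] = 46.14 km/s.

v = 46100 m/s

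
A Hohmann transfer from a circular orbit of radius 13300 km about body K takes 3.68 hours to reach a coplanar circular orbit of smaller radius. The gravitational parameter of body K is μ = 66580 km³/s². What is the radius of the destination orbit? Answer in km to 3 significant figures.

r₂ = 7860 km

Transfer time t = 3.68 hours = 13248 s, and t = π√(a_t³/μ).
So a_t = (μ t²/π²)^(1/3) = (66580 × (13248)² / π²)^(1/3) = 10579 km.
Since a_t = (r₁ + r₂)/2, r₂ = 2a_t − r₁ = 2×10579 − 13300 = 7858 km.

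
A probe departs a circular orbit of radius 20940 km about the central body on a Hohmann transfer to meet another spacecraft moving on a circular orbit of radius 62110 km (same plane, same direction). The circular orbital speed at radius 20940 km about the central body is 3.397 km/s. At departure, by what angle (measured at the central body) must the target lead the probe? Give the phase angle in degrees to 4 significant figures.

From the circular-orbit relation v² = μ/r at r = 20940 km: μ = v²r = (3.397)² × 20940 = 2.41639×10^5 km³/s².
Transfer-ellipse semi-major axis a_t = (r₁ + r₂)/2 = (20940 + 62110)/2 = 41525 km.
Transfer time t = π√(a_t³/μ) = 54079 s.
The target's mean motion on its circular orbit is ω₂ = √(μ/r₂³) = 3.1757×10^-5 rad/s.
Angle swept by the target during transfer: ω₂·t = 1.7174 rad = 98.40°.
Arrival is 180° from departure on the ellipse, so φ = 180° − 98.40° = 81.60°.

φ = 81.60°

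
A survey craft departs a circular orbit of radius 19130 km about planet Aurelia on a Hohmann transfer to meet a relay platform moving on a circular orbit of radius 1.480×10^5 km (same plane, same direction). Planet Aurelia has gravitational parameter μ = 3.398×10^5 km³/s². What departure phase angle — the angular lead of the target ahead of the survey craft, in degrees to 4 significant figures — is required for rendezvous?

The Hohmann ellipse has a_t = (r₁ + r₂)/2 = 83565 km.
Transfer time t = π√(a_t³/μ) = 1.3019×10^5 s.
Target angular speed ω₂ = √(μ/r₂³) = 1.0238×10^-5 rad/s.
Angle swept by the target during transfer: ω₂·t = 1.3329 rad = 76.37°.
The survey craft traverses 180° on the transfer ellipse, so the target must lead by 180° − 76.37° = 103.6°.

φ = 103.6°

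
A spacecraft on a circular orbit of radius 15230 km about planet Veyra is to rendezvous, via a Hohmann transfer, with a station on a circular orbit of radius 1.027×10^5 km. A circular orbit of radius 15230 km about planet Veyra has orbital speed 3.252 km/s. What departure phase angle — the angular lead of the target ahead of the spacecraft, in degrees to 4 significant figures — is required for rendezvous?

From the circular-orbit relation v² = μ/r at r = 15230 km: μ = v²r = (3.252)² × 15230 = 1.61065×10^5 km³/s².
The Hohmann ellipse has a_t = (r₁ + r₂)/2 = 58965 km.
The half-period of the transfer ellipse is t = π√(a_t³/μ) = 1.1208×10^5 s.
The target's mean motion on its circular orbit is ω₂ = √(μ/r₂³) = 1.2194×10^-5 rad/s.
Angle swept by the target during transfer: ω₂·t = 1.3667 rad = 78.31°.
The spacecraft traverses 180° on the transfer ellipse, so the target must lead by 180° − 78.31° = 101.7°.

φ = 101.7°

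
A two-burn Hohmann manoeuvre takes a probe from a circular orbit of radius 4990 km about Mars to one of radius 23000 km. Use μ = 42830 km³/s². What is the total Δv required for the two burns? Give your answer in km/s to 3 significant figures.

Transfer-ellipse semi-major axis a_t = (r₁ + r₂)/2 = (4990 + 23000)/2 = 13995 km.
Circular speed at r₁: v₁ = √(μ/r₁) = √(42830/4990) = 2.9297 km/s.
Transfer-orbit speed at r₁ (vis-viva): v_p = √[μ(2/r₁ − 1/a_t)] = 3.7558 km/s.
First burn Δv₁ = |v_p − v₁| = 0.8261 km/s.
Circular speed at r₂: v₂ = √(μ/r₂) = 1.3646 km/s.
Transfer-orbit speed at r₂: v_a = √[μ(2/r₂ − 1/a_t)] = 0.81484 km/s.
Second burn Δv₂ = |v₂ − v_a| = 0.5498 km/s.
Total Δv = Δv₁ + Δv₂ = 1.376 km/s.

Δv = 1.38 km/s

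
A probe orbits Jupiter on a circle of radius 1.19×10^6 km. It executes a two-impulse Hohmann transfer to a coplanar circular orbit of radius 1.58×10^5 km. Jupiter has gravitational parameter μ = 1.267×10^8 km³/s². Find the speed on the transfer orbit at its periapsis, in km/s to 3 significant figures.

Transfer-ellipse semi-major axis a_t = (r₁ + r₂)/2 = (1.190×10^6 + 1.580×10^5)/2 = 6.740×10^5 km.
The periapsis of the transfer ellipse is at r = 1.580×10^5 km.
Vis-viva: v = √[μ(2/r − 1/a_t)] = √[1.267×10^8 × (2/1.580×10^5 − 1/6.740×10^5)] = 37.63 km/s.

v = 37.6 km/s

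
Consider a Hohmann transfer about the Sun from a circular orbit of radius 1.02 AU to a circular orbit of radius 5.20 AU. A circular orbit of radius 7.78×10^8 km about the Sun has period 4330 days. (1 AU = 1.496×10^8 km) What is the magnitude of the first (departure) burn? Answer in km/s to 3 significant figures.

From Kepler's third law T² = 4π²r³/μ at r = 7.78×10^8 km, T = 4330 days = 4330 × 86400 s = 3.74112×10^8 s: μ = 4π²r³/T² = 1.32830×10^11 km³/s².
In km: r₁ = 1.02 × 1.496×10^8 = 1.52592×10^8 km; r₂ = 5.20 × 1.496×10^8 = 7.7792×10^8 km.
Semi-major axis of the transfer orbit: a_t = (1.52592×10^8 + 7.7792×10^8)/2 = 4.65256×10^8 km.
On the circular orbit at r = 1.52592×10^8 km, v_c = √(μ/r) = 29.504 km/s.
Vis-viva on the transfer ellipse at r = 1.52592×10^8 km gives v_t = √[μ(2/r − 1/a_t)] = 38.151 km/s.
Δv₁ = |v_t − v_c| = |38.151 − 29.504| = 8.647 km/s.

Δv₁ = 8.65 km/s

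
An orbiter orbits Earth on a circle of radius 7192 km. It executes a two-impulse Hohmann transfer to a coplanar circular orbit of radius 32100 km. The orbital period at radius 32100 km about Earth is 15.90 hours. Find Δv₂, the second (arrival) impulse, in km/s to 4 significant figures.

From Kepler's third law T² = 4π²r³/μ at r = 32100 km, T = 15.90 hours = 15.90 × 3600 s = 57240 s: μ = 4π²r³/T² = 3.98543×10^5 km³/s².
The Hohmann ellipse has a_t = (r₁ + r₂)/2 = 19646 km.
Circular speed at r = 32100 km: v_c = √(μ/r) = 3.524 km/s.
Transfer-orbit speed at the same r (vis-viva, a = a_t): v_t = √[μ(2/r − 1/a_t)] = 2.132 km/s.
Δv₂ = |v_t − v_c| = |2.132 − 3.524| = 1.392 km/s.

Δv₂ = 1.392 km/s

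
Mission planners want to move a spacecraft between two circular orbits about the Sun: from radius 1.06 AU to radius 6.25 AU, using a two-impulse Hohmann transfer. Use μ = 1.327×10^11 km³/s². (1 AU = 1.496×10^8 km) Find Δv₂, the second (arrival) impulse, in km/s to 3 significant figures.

In km: r₁ = 1.06 × 1.496×10^8 = 1.58576×10^8 km; r₂ = 6.25 × 1.496×10^8 = 9.350×10^8 km.
Transfer-ellipse semi-major axis a_t = (r₁ + r₂)/2 = (1.58576×10^8 + 9.350×10^8)/2 = 5.46788×10^8 km.
Circular speed at r = 9.350×10^8 km: v_c = √(μ/r) = 11.9132 km/s.
Transfer-orbit speed at the same r (vis-viva, a = a_t): v_t = √[μ(2/r − 1/a_t)] = 6.41562 km/s.
Δv₂ = |v_t − v_c| = |6.41562 − 11.9132| = 5.498 km/s.

Δv₂ = 5.50 km/s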